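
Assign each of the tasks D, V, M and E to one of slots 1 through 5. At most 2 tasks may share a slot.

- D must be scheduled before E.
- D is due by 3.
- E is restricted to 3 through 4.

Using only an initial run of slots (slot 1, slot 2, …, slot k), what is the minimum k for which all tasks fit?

The precedence chain requires at least 2 distinct slots.
With at most 2 per slot and 4 tasks, at least 2 slots are needed.
E can't be placed before 3, so the schedule must run through at least slot 3.
3 works (last occupied slot: 3): for example E in 3; V in 1; M in 2; D in 1.

3 slots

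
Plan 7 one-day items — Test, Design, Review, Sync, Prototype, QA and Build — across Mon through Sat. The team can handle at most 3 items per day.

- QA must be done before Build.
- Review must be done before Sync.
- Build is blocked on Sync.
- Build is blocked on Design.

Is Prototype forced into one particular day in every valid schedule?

Prototype can be Mon (e.g. Review=Mon, Test=Tue, Build=Wed, Prototype=Mon, Design=Mon, Sync=Tue, QA=Tue) or Tue (e.g. Design=Mon, Sync=Tue, Test=Tue, Review=Mon, QA=Mon, Prototype=Tue, Build=Wed).

No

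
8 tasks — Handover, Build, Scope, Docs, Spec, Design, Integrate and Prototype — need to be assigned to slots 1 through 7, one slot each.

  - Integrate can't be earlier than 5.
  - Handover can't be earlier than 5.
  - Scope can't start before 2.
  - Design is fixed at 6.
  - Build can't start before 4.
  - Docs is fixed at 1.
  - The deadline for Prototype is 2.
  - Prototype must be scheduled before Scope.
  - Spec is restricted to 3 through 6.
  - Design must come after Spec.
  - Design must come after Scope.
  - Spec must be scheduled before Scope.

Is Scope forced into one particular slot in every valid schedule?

No

Scope can be 4 (e.g. Spec -> 3, Handover -> 5, Integrate -> 5, Docs -> 1, Prototype -> 1, Design -> 6, Build -> 4, Scope -> 4) or 5 (e.g. Docs=1, Integrate=5, Handover=5, Build=4, Prototype=1, Scope=5, Design=6, Spec=3).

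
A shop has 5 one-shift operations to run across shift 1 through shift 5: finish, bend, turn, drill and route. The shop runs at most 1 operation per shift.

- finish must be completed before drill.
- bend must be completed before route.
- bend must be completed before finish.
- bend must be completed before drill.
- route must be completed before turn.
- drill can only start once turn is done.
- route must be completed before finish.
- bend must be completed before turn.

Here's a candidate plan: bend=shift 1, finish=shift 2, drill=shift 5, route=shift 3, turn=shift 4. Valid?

route must be completed before turn — holds.
The shop runs at most 1 operation per shift — holds.
bend must be completed before finish — holds.
route must be completed before finish — violated.
finish must be completed before drill — holds.
bend must be completed before turn — holds.
bend must be completed before drill — holds.
drill can only start once turn is done — holds.
bend must be completed before route — holds.

Invalid. route must be completed before finish.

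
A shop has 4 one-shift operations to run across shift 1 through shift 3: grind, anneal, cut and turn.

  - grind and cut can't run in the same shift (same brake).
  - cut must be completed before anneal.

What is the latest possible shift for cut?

Downstream work caps cut at shift 2.
cut at shift 2 is achievable: cut -> shift 2; anneal -> shift 3; turn -> shift 1; grind -> shift 1.

shift 2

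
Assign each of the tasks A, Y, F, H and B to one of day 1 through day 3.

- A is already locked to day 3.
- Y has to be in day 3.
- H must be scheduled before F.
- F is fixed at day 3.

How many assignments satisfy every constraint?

6

Splitting on H: it can be day 1 (3), day 2 (3). Listing each branch's schedules as (A, Y, F, B) by day number:
H=day 1: (3,3,3,1) (3,3,3,2) (3,3,3,3) — 3.
H=day 2: (3,3,3,1) (3,3,3,2) (3,3,3,3) — 3.
Summing: 3 + 3 = 6.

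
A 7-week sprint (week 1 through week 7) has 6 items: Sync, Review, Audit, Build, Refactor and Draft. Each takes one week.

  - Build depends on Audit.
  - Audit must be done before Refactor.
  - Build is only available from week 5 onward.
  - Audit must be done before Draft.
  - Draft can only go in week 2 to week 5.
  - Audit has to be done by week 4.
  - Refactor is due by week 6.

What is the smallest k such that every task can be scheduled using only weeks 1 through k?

5

The precedence chain requires at least 2 distinct weeks.
Build can't be placed before week 5, so the schedule must run through at least week 5.
5 works (last occupied week: week 5): for example Sync in week 1, Review in week 1, Build in week 5, Draft in week 2, Refactor in week 2, Audit in week 1.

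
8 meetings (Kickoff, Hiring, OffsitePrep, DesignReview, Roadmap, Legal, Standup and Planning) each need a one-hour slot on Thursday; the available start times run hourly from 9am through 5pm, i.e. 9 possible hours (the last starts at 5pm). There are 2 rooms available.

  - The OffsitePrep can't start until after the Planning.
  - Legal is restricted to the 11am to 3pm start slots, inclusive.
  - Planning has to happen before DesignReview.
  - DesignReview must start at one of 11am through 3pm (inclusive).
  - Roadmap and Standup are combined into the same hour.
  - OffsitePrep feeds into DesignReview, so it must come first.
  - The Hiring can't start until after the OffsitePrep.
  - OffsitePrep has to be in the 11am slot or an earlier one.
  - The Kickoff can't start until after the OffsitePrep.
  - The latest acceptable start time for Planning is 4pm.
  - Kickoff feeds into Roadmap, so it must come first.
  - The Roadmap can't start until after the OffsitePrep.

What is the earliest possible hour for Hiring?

11am

Precedence pushes Hiring to at least 11am.
Hiring at 11am is achievable: Planning -> 9am; Legal -> 12pm; DesignReview -> 11am; Kickoff -> 12pm; Hiring -> 11am; Roadmap -> 1pm; Standup -> 1pm; OffsitePrep -> 10am.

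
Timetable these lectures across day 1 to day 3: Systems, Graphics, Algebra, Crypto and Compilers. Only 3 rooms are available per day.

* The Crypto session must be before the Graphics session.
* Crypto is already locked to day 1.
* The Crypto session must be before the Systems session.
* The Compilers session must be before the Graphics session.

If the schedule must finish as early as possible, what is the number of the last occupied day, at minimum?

day 2

The precedence chain requires at least 2 distinct days.
With at most 3 per day and 5 lectures, at least 2 days are needed.
2 works (last occupied day: day 2): for example Compilers=day 1; Graphics=day 2; Algebra=day 1; Systems=day 2; Crypto=day 1.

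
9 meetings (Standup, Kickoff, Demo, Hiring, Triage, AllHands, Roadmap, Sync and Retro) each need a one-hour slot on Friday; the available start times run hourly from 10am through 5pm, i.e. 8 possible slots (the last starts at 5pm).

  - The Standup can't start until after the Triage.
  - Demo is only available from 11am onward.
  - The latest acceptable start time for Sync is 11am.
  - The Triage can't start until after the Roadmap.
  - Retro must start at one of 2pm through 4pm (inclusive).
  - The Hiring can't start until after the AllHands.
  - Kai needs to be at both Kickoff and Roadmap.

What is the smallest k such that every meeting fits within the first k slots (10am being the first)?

The precedence chain requires at least 3 distinct slots.
Retro can't be placed before 2pm — that is slot 5 counting from 10am — so the schedule must run through at least 5 slots.
5 works (last occupied slot: 2pm): for example Triage in 11am, Roadmap in 10am, AllHands in 10am, Kickoff in 11am, Demo in 11am, Standup in 12pm, Sync in 10am, Retro in 2pm, Hiring in 11am.

5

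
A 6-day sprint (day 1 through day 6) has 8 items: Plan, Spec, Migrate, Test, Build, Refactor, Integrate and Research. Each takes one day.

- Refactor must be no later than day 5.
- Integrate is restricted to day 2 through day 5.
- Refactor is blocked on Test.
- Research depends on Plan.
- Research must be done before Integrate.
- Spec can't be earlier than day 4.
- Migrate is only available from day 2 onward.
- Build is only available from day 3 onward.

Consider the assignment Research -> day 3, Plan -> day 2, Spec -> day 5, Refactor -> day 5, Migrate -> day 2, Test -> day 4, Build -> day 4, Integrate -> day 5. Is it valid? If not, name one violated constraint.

Valid

Integrate is restricted to day 2 through day 5 — holds.
Build is only available from day 3 onward — holds.
Spec can't be earlier than day 4 — holds.
Refactor is blocked on Test — holds.
Research must be done before Integrate — holds.
Research depends on Plan — holds.
Refactor must be no later than day 5 — holds.
Migrate is only available from day 2 onward — holds.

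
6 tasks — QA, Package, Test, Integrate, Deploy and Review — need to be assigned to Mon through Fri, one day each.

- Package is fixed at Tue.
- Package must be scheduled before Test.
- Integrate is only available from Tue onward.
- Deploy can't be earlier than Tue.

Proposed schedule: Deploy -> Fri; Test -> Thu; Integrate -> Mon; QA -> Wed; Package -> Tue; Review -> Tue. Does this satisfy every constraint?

No. Integrate is only available from Tue onward is not satisfied.

Package must be scheduled before Test — holds.
Integrate is only available from Tue onward — violated.
Deploy can't be earlier than Tue — holds.
Package is fixed at Tue — holds.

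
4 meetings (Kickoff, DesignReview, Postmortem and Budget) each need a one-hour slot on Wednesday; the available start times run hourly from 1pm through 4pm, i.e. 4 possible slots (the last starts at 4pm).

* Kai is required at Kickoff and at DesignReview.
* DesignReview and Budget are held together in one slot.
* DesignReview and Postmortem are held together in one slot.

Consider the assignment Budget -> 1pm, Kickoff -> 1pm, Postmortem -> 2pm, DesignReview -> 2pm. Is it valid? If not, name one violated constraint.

DesignReview and Postmortem are held together in one slot — holds.
DesignReview and Budget are held together in one slot — violated.
Kai is required at Kickoff and at DesignReview — holds.

Invalid. DesignReview and Budget are held together in one slot.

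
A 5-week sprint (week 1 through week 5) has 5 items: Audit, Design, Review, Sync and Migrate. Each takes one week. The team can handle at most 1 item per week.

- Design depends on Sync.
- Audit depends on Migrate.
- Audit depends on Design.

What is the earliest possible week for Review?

Review at week 1 is achievable: Audit in week 5; Sync in week 2; Design in week 3; Review in week 1; Migrate in week 4.

week 1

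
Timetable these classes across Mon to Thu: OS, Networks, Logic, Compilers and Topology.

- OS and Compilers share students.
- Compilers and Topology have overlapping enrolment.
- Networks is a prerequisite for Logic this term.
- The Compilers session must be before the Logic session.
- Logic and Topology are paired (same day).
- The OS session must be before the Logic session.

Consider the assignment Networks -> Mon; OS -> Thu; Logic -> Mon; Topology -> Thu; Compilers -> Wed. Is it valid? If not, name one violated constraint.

The Compilers session must be before the Logic session — violated.
Networks is a prerequisite for Logic this term — violated.
OS and Compilers share students — holds.
Compilers and Topology have overlapping enrolment — holds.
Logic and Topology are paired (same day) — violated.
The OS session must be before the Logic session — violated.

No. The OS session must be before the Logic session is not satisfied.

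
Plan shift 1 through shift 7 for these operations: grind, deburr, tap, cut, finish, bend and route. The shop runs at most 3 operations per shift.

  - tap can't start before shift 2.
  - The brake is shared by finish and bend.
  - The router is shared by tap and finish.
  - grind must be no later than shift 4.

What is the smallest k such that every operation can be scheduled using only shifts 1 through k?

With at most 3 per shift and 7 operations, at least 3 shifts are needed.
tap can't be placed before shift 2, so the schedule must run through at least shift 2.
3 works (last occupied shift: shift 3): for example deburr in shift 1; grind in shift 1; bend in shift 2; route in shift 2; finish in shift 3; cut in shift 1; tap in shift 2.

3 shifts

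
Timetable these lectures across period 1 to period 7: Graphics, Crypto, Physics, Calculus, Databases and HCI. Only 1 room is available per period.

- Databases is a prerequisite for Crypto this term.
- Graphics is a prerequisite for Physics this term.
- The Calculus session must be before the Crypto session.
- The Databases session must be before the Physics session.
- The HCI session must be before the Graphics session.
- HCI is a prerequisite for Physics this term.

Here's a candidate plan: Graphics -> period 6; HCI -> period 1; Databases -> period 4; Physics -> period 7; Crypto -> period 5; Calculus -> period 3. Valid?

Graphics is a prerequisite for Physics this term — holds.
The Databases session must be before the Physics session — holds.
Only 1 room is available per period — holds.
Databases is a prerequisite for Crypto this term — holds.
The Calculus session must be before the Crypto session — holds.
HCI is a prerequisite for Physics this term — holds.
The HCI session must be before the Graphics session — holds.

Yes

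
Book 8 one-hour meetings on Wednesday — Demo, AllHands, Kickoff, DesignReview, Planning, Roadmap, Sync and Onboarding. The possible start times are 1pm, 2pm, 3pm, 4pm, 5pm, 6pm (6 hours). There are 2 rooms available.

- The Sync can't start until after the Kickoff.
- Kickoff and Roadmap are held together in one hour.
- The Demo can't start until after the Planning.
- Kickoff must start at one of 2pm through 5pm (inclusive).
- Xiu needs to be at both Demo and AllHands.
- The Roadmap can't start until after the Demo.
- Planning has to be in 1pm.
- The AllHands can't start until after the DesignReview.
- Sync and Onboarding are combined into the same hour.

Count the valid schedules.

45

Splitting on Demo: it can be 2pm (30), 3pm (12), 4pm (3). Listing each branch's schedules as (AllHands, Kickoff, DesignReview, Planning, Roadmap, Sync, Onboarding):
Demo=2pm: (3pm,4pm,1pm,1pm,4pm,5pm,5pm) (3pm,4pm,1pm,1pm,4pm,6pm,6pm) (3pm,4pm,2pm,1pm,4pm,5pm,5pm) (3pm,4pm,2pm,1pm,4pm,6pm,6pm) (3pm,5pm,1pm,1pm,5pm,6pm,6pm) (3pm,5pm,2pm,1pm,5pm,6pm,6pm) (4pm,3pm,1pm,1pm,3pm,5pm,5pm) (4pm,3pm,1pm,1pm,3pm,6pm,6pm) (4pm,3pm,2pm,1pm,3pm,5pm,5pm) (4pm,3pm,2pm,1pm,3pm,6pm,6pm) (4pm,5pm,1pm,1pm,5pm,6pm,6pm) (4pm,5pm,2pm,1pm,5pm,6pm,6pm) (4pm,5pm,3pm,1pm,5pm,6pm,6pm) (5pm,3pm,1pm,1pm,3pm,4pm,4pm) (5pm,3pm,1pm,1pm,3pm,6pm,6pm) (5pm,3pm,2pm,1pm,3pm,4pm,4pm) (5pm,3pm,2pm,1pm,3pm,6pm,6pm) (5pm,3pm,4pm,1pm,3pm,6pm,6pm) (5pm,4pm,1pm,1pm,4pm,6pm,6pm) (5pm,4pm,2pm,1pm,4pm,6pm,6pm) (5pm,4pm,3pm,1pm,4pm,6pm,6pm) (6pm,3pm,1pm,1pm,3pm,4pm,4pm) (6pm,3pm,1pm,1pm,3pm,5pm,5pm) (6pm,3pm,2pm,1pm,3pm,4pm,4pm) (6pm,3pm,2pm,1pm,3pm,5pm,5pm) (6pm,3pm,4pm,1pm,3pm,5pm,5pm) (6pm,3pm,5pm,1pm,3pm,4pm,4pm) (6pm,4pm,1pm,1pm,4pm,5pm,5pm) (6pm,4pm,2pm,1pm,4pm,5pm,5pm) (6pm,4pm,3pm,1pm,4pm,5pm,5pm) — 30.
Demo=3pm: (2pm,4pm,1pm,1pm,4pm,5pm,5pm) (2pm,4pm,1pm,1pm,4pm,6pm,6pm) (2pm,5pm,1pm,1pm,5pm,6pm,6pm) (4pm,5pm,1pm,1pm,5pm,6pm,6pm) (4pm,5pm,2pm,1pm,5pm,6pm,6pm) (4pm,5pm,3pm,1pm,5pm,6pm,6pm) (5pm,4pm,1pm,1pm,4pm,6pm,6pm) (5pm,4pm,2pm,1pm,4pm,6pm,6pm) (5pm,4pm,3pm,1pm,4pm,6pm,6pm) (6pm,4pm,1pm,1pm,4pm,5pm,5pm) (6pm,4pm,2pm,1pm,4pm,5pm,5pm) (6pm,4pm,3pm,1pm,4pm,5pm,5pm) — 12.
Demo=4pm: (2pm,5pm,1pm,1pm,5pm,6pm,6pm) (3pm,5pm,1pm,1pm,5pm,6pm,6pm) (3pm,5pm,2pm,1pm,5pm,6pm,6pm) — 3.
Summing: 30 + 12 + 3 = 45.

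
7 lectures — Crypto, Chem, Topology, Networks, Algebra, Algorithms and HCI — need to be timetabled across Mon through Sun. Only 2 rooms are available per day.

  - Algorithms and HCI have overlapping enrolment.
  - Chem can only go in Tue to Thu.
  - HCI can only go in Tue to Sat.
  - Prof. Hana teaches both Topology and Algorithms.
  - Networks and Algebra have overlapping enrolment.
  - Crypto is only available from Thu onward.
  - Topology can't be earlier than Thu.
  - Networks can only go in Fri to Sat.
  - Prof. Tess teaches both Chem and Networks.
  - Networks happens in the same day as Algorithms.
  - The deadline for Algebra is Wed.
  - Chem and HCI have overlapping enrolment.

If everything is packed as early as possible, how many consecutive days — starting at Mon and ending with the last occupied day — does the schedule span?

With at most 2 per day and 7 lectures, at least 4 days are needed.
Networks can't be placed before Fri — that is day 5 counting from Mon — so the schedule must run through at least 5 days.
5 works (last occupied day: Fri): for example Networks -> Fri, Topology -> Thu, Chem -> Tue, HCI -> Wed, Algebra -> Mon, Crypto -> Thu, Algorithms -> Fri.

5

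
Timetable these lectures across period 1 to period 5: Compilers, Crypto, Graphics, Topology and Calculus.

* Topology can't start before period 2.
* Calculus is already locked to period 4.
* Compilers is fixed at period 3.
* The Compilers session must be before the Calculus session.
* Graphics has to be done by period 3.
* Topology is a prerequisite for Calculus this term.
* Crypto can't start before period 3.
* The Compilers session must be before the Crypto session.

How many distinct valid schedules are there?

12

Splitting on Crypto: it can be period 4 (6), period 5 (6). Listing each branch's schedules as (Compilers, Graphics, Topology, Calculus) by period number:
Crypto=period 4: (3,1,2,4) (3,1,3,4) (3,2,2,4) (3,2,3,4) (3,3,2,4) (3,3,3,4) — 6.
Crypto=period 5: (3,1,2,4) (3,1,3,4) (3,2,2,4) (3,2,3,4) (3,3,2,4) (3,3,3,4) — 6.
Summing: 6 + 6 = 12.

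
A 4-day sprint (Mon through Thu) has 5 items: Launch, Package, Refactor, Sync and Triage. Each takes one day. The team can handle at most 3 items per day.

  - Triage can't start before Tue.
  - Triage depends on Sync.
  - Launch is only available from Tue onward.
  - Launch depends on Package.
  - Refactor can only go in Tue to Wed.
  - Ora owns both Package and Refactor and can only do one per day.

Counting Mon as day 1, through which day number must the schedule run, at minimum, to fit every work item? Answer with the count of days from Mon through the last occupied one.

The precedence chain requires at least 2 distinct days.
With at most 3 per day and 5 work items, at least 2 days are needed.
2 works (last occupied day: Tue): for example Refactor in Tue, Launch in Tue, Package in Mon, Sync in Mon, Triage in Tue.

2 days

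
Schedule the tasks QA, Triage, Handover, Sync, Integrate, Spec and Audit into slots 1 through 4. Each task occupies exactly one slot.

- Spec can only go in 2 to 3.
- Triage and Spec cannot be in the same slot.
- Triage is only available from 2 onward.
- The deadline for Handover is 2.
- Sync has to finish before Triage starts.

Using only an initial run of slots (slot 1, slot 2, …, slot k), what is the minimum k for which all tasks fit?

The precedence chain requires at least 2 distinct slots.
Could 2 slots be enough, i.e. nothing placed later than 2? No: Triage's window within 2 slots is {2}; Spec's window within 2 slots is {2}; Spec can't share with Triage (2) → nothing is left.
So 2 slots is not enough.
3 works (last occupied slot: 3): for example Spec in 3, Audit in 1, Triage in 2, QA in 1, Handover in 1, Integrate in 1, Sync in 1.

3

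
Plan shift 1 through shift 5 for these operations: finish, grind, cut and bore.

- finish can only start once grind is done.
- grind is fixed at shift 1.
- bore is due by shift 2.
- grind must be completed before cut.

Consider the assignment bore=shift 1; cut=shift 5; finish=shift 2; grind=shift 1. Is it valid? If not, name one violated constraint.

finish can only start once grind is done — holds.
grind must be completed before cut — holds.
grind is fixed at shift 1 — holds.
bore is due by shift 2 — holds.

Yes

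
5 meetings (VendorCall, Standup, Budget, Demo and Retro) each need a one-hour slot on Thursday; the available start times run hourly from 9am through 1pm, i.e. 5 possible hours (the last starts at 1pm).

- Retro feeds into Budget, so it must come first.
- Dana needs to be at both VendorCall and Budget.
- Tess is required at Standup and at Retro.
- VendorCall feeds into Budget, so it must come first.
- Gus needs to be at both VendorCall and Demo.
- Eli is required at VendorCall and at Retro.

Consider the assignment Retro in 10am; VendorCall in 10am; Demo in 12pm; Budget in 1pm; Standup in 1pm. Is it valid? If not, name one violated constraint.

No. Eli is required at VendorCall and at Retro is not satisfied.

Gus needs to be at both VendorCall and Demo — holds.
Tess is required at Standup and at Retro — holds.
VendorCall feeds into Budget, so it must come first — holds.
Retro feeds into Budget, so it must come first — holds.
Dana needs to be at both VendorCall and Budget — holds.
Eli is required at VendorCall and at Retro — violated.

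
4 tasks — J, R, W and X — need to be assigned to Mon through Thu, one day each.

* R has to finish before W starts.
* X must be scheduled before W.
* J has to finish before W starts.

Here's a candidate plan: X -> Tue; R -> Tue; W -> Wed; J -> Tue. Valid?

R has to finish before W starts — holds.
J has to finish before W starts — holds.
X must be scheduled before W — holds.

Yes, all constraints hold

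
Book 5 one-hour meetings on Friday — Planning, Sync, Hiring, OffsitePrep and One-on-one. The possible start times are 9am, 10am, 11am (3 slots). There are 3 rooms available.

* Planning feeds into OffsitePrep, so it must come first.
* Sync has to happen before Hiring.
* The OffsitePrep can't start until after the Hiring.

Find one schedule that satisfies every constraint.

One-on-one=9am; Hiring=10am; OffsitePrep=11am; Planning=9am; Sync=9am

Checking: Hiring(10am) before OffsitePrep(11am); Planning(9am) before OffsitePrep(11am); Sync(9am) before Hiring(10am); max 3 per slot (cap 3).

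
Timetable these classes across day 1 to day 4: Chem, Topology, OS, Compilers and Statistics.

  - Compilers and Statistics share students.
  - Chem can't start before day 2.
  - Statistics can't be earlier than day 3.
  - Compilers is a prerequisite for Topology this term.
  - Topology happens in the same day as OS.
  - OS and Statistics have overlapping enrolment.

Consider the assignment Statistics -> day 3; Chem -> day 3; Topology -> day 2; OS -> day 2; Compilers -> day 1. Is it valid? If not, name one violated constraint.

Yes, all constraints hold

Compilers is a prerequisite for Topology this term — holds.
Statistics can't be earlier than day 3 — holds.
Topology happens in the same day as OS — holds.
Chem can't start before day 2 — holds.
OS and Statistics have overlapping enrolment — holds.
Compilers and Statistics share students — holds.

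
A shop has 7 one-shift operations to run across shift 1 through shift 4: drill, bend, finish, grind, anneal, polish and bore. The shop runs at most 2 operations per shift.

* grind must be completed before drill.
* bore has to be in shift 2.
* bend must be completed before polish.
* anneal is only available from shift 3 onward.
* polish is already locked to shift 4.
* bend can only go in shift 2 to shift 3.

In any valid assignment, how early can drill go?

shift 2

Precedence pushes drill to at least shift 2.
drill at shift 2 is achievable: grind -> shift 1; polish -> shift 4; drill -> shift 2; bore -> shift 2; anneal -> shift 3; bend -> shift 3; finish -> shift 1.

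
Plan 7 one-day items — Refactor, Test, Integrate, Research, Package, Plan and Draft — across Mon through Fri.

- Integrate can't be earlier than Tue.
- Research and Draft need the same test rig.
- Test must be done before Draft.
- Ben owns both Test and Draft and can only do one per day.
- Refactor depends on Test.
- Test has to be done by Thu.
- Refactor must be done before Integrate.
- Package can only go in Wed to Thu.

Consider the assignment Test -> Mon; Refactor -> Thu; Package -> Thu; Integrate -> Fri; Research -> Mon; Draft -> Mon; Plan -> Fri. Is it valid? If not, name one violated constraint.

Invalid. Ben owns both Test and Draft and can only do one per day.

Refactor must be done before Integrate — holds.
Ben owns both Test and Draft and can only do one per day — violated.
Research and Draft need the same test rig — violated.
Package can only go in Wed to Thu — holds.
Integrate can't be earlier than Tue — holds.
Refactor depends on Test — holds.
Test must be done before Draft — violated.
Test has to be done by Thu — holds.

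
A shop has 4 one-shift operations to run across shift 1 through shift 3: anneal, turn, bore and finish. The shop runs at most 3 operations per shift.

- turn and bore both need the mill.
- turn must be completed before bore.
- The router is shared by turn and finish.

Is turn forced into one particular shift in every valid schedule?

turn can be shift 1 (e.g. anneal -> shift 1; turn -> shift 1; bore -> shift 2; finish -> shift 2) or shift 2 (e.g. bore=shift 3, anneal=shift 1, finish=shift 1, turn=shift 2).

No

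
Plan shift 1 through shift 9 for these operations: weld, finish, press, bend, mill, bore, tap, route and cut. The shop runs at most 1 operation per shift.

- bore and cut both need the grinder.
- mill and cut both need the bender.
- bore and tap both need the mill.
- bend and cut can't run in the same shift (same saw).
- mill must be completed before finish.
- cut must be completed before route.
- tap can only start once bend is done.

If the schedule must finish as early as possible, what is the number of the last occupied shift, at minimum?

shift 9

The precedence chain requires at least 2 distinct shifts.
With at most 1 per shift and 9 operations, at least 9 shifts are needed.
9 works (last occupied shift: shift 9): for example mill in shift 1, bore in shift 9, finish in shift 2, bend in shift 3, press in shift 8, tap in shift 4, route in shift 6, cut in shift 5, weld in shift 7.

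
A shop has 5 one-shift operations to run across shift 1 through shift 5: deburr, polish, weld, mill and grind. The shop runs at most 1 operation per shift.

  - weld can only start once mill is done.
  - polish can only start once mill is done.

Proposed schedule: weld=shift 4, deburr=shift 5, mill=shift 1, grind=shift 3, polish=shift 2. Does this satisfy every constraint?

Yes, all constraints hold

weld can only start once mill is done — holds.
The shop runs at most 1 operation per shift — holds.
polish can only start once mill is done — holds.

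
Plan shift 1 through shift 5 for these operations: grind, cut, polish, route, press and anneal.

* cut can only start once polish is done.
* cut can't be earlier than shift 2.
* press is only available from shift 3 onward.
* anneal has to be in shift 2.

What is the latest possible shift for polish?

shift 4

Downstream work caps polish at shift 4.
polish at shift 4 is achievable: route in shift 1; cut in shift 5; grind in shift 1; anneal in shift 2; polish in shift 4; press in shift 3.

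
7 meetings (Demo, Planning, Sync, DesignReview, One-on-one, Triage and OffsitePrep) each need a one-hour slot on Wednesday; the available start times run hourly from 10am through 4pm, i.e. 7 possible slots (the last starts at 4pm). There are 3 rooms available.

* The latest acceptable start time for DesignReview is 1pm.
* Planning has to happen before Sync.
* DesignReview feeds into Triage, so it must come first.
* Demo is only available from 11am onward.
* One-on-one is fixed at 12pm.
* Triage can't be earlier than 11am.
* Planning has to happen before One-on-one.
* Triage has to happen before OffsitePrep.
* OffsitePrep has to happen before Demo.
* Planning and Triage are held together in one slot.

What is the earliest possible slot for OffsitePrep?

Precedence pushes OffsitePrep to at least 12pm; downstream work caps OffsitePrep at 3pm.
OffsitePrep at 12pm is achievable: Demo=1pm; Triage=11am; OffsitePrep=12pm; DesignReview=10am; One-on-one=12pm; Sync=12pm; Planning=11am.

12pm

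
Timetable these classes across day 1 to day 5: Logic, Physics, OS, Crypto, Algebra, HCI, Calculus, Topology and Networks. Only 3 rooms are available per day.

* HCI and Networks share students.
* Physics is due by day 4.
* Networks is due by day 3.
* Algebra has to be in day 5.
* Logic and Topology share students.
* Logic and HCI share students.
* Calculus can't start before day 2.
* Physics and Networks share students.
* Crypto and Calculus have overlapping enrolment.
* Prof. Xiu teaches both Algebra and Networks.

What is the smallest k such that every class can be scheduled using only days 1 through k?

5 days

With at most 3 per day and 9 classes, at least 3 days are needed.
Algebra can't be placed before day 5, so the schedule must run through at least day 5.
5 works (last occupied day: day 5): for example Calculus=day 2; OS=day 1; HCI=day 2; Algebra=day 5; Topology=day 3; Logic=day 1; Physics=day 2; Networks=day 1; Crypto=day 3.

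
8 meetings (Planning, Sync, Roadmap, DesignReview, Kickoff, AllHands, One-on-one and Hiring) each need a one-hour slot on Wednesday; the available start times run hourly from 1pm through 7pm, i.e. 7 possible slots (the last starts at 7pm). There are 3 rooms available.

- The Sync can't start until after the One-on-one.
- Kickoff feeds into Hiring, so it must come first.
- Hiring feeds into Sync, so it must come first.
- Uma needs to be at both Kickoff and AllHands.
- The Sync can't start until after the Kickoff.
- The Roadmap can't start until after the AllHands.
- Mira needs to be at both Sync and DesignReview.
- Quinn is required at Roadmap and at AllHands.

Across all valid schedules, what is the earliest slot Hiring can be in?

Precedence pushes Hiring to at least 2pm; downstream work caps Hiring at 6pm.
Hiring at 2pm is achievable: Planning -> 1pm; Sync -> 3pm; One-on-one -> 1pm; Roadmap -> 3pm; Kickoff -> 1pm; DesignReview -> 2pm; Hiring -> 2pm; AllHands -> 2pm.

2pm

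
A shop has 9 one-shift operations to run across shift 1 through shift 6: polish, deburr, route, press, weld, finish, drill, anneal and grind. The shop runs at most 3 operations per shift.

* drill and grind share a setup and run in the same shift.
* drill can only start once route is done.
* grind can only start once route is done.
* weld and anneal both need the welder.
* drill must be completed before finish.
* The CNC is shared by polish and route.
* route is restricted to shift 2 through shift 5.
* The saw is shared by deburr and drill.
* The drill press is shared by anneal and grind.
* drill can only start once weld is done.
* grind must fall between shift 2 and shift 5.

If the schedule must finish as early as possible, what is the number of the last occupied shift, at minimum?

The precedence chain requires at least 3 distinct shifts.
With at most 3 per shift and 9 operations, at least 3 shifts are needed.
Propagating the time windows through the other constraints, finish can't land before shift 4, so the schedule must run through at least shift 4.
4 works (last occupied shift: shift 4): for example anneal -> shift 2; route -> shift 2; grind -> shift 3; deburr -> shift 1; polish -> shift 1; drill -> shift 3; finish -> shift 4; weld -> shift 1; press -> shift 2.

4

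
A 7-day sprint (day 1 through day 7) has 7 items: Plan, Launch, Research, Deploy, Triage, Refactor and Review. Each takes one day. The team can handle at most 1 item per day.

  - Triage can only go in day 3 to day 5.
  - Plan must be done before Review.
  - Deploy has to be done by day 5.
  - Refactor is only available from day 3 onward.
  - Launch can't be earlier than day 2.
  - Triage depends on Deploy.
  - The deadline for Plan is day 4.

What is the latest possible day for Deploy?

day 4

Deploy's own window allows nothing later than day 5; downstream work caps Deploy at day 4.
Deploy at day 4 is achievable: Launch -> day 2, Plan -> day 1, Deploy -> day 4, Review -> day 6, Triage -> day 5, Refactor -> day 3, Research -> day 7.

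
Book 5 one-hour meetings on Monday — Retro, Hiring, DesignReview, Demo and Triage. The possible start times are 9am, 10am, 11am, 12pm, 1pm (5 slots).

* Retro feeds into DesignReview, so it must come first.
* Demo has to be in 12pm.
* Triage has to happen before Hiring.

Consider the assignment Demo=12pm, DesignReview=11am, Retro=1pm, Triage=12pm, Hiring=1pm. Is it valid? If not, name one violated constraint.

Demo has to be in 12pm — holds.
Triage has to happen before Hiring — holds.
Retro feeds into DesignReview, so it must come first — violated.

No. Retro feeds into DesignReview, so it must come first is not satisfied.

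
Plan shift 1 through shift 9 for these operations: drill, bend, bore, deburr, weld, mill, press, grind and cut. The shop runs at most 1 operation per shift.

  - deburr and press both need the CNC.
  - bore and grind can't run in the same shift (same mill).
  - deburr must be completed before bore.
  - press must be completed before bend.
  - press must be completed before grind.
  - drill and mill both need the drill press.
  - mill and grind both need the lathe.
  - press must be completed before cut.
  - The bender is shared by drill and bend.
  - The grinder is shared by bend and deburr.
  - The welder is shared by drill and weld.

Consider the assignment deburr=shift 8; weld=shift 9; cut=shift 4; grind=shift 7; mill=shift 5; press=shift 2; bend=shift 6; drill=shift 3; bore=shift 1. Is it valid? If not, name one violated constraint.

No. deburr must be completed before bore is not satisfied.

The grinder is shared by bend and deburr — holds.
press must be completed before bend — holds.
bore and grind can't run in the same shift (same mill) — holds.
The shop runs at most 1 operation per shift — holds.
mill and grind both need the lathe — holds.
The welder is shared by drill and weld — holds.
press must be completed before cut — holds.
The bender is shared by drill and bend — holds.
deburr and press both need the CNC — holds.
deburr must be completed before bore — violated.
drill and mill both need the drill press — holds.
press must be completed before grind — holds.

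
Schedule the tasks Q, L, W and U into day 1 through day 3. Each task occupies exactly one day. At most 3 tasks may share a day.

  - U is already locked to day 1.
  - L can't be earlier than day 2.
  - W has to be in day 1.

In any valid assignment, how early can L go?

L is available from day 2.
L at day 2 is achievable: L -> day 2; U -> day 1; W -> day 1; Q -> day 1.

day 2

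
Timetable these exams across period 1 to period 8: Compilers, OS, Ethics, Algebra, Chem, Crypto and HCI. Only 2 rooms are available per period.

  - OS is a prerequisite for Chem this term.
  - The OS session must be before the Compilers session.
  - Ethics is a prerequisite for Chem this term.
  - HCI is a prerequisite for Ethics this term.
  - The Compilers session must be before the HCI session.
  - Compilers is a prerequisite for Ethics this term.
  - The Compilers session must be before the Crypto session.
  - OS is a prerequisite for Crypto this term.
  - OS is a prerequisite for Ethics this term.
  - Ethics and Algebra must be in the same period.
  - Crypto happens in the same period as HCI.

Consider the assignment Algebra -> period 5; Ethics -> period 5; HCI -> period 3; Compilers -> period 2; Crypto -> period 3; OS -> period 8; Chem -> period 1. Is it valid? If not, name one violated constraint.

Compilers is a prerequisite for Ethics this term — holds.
Only 2 rooms are available per period — holds.
OS is a prerequisite for Chem this term — violated.
The Compilers session must be before the HCI session — holds.
Crypto happens in the same period as HCI — holds.
OS is a prerequisite for Crypto this term — violated.
OS is a prerequisite for Ethics this term — violated.
The Compilers session must be before the Crypto session — holds.
HCI is a prerequisite for Ethics this term — holds.
The OS session must be before the Compilers session — violated.
Ethics and Algebra must be in the same period — holds.
Ethics is a prerequisite for Chem this term — violated.

Invalid. OS is a prerequisite for Chem this term.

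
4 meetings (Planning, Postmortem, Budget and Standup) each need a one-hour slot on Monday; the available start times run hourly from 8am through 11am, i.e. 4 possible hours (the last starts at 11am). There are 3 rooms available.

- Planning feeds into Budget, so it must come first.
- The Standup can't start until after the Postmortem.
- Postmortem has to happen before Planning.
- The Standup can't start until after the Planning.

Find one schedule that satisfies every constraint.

Standup=10am, Budget=10am, Planning=9am, Postmortem=8am

Checking: Postmortem(8am) before Planning(9am); Postmortem(8am) before Standup(10am); Planning(9am) before Standup(10am); Planning(9am) before Budget(10am); max 2 per hour (cap 3).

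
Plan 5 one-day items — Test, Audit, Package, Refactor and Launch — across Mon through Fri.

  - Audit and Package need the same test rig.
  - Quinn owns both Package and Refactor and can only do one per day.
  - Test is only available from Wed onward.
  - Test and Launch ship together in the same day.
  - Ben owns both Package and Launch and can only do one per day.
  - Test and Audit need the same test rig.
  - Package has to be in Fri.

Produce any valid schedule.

Audit -> Mon, Package -> Fri, Launch -> Wed, Refactor -> Mon, Test -> Wed

Checking: Test(Wed) != Audit(Mon); Package(Fri) != Refactor(Mon); Package(Fri) != Launch(Wed); Audit(Mon) != Package(Fri); Test = Launch = Wed; Test=Wed in [Wed,Fri]; Package=Fri in [Fri,Fri].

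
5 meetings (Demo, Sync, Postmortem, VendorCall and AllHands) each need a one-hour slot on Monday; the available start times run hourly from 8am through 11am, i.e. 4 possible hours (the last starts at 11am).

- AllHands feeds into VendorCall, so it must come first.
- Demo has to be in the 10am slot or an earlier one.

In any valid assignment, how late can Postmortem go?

11am

Postmortem at 11am is achievable: AllHands in 8am, VendorCall in 9am, Sync in 8am, Postmortem in 11am, Demo in 8am.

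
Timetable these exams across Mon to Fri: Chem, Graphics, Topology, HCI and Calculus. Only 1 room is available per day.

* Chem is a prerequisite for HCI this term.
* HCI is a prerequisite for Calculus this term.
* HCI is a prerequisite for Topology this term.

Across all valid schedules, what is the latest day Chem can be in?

Tue

Downstream work caps Chem at Wed.
Chem at Tue is achievable: Graphics=Mon, Topology=Thu, Chem=Tue, Calculus=Fri, HCI=Wed.
Nothing later works — the capacity limit rule out every day after Tue.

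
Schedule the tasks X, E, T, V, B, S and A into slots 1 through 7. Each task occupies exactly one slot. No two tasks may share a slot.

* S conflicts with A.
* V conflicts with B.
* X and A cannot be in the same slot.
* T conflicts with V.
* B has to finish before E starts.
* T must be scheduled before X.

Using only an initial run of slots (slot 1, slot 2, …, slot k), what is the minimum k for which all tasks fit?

7 slots

The precedence chain requires at least 2 distinct slots.
With at most 1 per slot and 7 tasks, at least 7 slots are needed.
7 works (last occupied slot: 7): for example E=4; S=6; T=1; X=2; B=3; A=7; V=5.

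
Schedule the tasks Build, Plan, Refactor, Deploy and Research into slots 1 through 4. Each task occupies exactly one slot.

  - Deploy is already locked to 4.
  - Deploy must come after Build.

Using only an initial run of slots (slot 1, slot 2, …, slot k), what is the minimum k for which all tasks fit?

4 slots

The precedence chain requires at least 2 distinct slots.
Deploy can't be placed before 4, so the schedule must run through at least slot 4.
4 works (last occupied slot: 4): for example Refactor in 1, Plan in 1, Deploy in 4, Research in 1, Build in 1.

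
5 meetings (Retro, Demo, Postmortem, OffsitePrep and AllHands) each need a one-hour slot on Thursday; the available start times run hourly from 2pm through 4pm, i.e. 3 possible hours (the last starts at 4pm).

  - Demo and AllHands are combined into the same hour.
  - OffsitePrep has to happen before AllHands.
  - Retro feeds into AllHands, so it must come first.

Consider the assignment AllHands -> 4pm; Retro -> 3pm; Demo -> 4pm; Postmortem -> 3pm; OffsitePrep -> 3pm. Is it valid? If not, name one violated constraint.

Retro feeds into AllHands, so it must come first — holds.
Demo and AllHands are combined into the same hour — holds.
OffsitePrep has to happen before AllHands — holds.

Valid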